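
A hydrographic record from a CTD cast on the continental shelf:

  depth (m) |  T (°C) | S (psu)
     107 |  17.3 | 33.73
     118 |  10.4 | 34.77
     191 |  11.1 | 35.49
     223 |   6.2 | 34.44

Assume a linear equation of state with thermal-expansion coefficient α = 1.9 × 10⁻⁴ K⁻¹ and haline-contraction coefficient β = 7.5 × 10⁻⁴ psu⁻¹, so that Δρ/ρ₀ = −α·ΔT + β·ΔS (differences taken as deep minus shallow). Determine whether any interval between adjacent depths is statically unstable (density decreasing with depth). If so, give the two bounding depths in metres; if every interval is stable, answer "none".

none

Evaluate Δρ/ρ₀ = −αΔT + βΔS across each adjacent pair:
  107–118 m: −αΔT+βΔS = −(1.9 × 10⁻⁴)(-6.9)+(7.5 × 10⁻⁴)(+1.04) = 2.1 × 10⁻³ → stable
  118–191 m: −αΔT+βΔS = −(1.9 × 10⁻⁴)(+0.7)+(7.5 × 10⁻⁴)(+0.72) = 4.1 × 10⁻⁴ → stable
  191–223 m: −αΔT+βΔS = −(1.9 × 10⁻⁴)(-4.9)+(7.5 × 10⁻⁴)(-1.05) = 1.4 × 10⁻⁴ → stable
Every interval has Δρ > 0: the column is stably stratified throughout.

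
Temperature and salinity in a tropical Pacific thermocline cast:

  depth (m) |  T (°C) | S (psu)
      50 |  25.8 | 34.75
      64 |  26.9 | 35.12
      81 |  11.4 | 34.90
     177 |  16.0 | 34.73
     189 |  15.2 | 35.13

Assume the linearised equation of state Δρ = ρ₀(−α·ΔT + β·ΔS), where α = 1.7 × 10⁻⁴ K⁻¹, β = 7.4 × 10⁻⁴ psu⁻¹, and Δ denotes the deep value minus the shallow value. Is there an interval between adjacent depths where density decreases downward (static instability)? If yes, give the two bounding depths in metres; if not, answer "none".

81–177 m

Evaluate Δρ/ρ₀ = −αΔT + βΔS across each adjacent pair:
  50–64 m: −αΔT+βΔS = −(1.7 × 10⁻⁴)(+1.1)+(7.4 × 10⁻⁴)(+0.37) = 8.7 × 10⁻⁵ → stable
  64–81 m: −αΔT+βΔS = −(1.7 × 10⁻⁴)(-15.5)+(7.4 × 10⁻⁴)(-0.22) = 2.5 × 10⁻³ → stable
  81–177 m: −αΔT+βΔS = −(1.7 × 10⁻⁴)(+4.6)+(7.4 × 10⁻⁴)(-0.17) = -9.1 × 10⁻⁴ → UNSTABLE
  177–189 m: −αΔT+βΔS = −(1.7 × 10⁻⁴)(-0.8)+(7.4 × 10⁻⁴)(+0.40) = 4.3 × 10⁻⁴ → stable
The 81–177 m interval has Δρ < 0: lighter water underlies denser water.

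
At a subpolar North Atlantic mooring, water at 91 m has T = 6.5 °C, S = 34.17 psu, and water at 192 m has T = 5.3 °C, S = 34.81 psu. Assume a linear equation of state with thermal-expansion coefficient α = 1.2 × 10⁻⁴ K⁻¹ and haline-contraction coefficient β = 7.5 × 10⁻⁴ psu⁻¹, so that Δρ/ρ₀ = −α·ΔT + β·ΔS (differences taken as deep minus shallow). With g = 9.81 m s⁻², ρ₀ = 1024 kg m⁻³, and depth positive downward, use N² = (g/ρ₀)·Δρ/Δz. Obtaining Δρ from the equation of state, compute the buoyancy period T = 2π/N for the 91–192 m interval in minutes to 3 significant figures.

13.5 min

ΔT = -1.2 K, ΔS = +0.64 psu (deep − shallow).
Δρ/ρ₀ = −αΔT + βΔS = 1.44 × 10⁻⁴ + 4.80 × 10⁻⁴ = 6.24 × 10⁻⁴, so Δρ ≈ 0.6390 kg m⁻³.
N² = (g/ρ₀)·Δρ/Δz = g·(Δρ/ρ₀)/Δz = 9.81 × 6.24 × 10⁻⁴ / 101 = 6.0608 × 10⁻⁵ s⁻².
N = √(6.0608 × 10⁻⁵) = 7.7851 × 10⁻³ rad s⁻¹ → T = 2π/N = 807.08 s = 13.451 min ≈ 13.5 min.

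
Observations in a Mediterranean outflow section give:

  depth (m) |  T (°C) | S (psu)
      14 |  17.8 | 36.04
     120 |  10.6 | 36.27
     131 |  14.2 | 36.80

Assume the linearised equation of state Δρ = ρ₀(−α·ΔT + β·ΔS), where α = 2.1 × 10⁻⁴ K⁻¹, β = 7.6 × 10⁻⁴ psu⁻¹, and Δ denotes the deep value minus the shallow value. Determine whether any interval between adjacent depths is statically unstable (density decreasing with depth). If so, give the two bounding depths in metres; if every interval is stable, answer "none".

Evaluate Δρ/ρ₀ = −αΔT + βΔS across each adjacent pair:
  14–120 m: −αΔT+βΔS = −(2.1 × 10⁻⁴)(-7.2)+(7.6 × 10⁻⁴)(+0.23) = 1.7 × 10⁻³ → stable
  120–131 m: −αΔT+βΔS = −(2.1 × 10⁻⁴)(+3.6)+(7.6 × 10⁻⁴)(+0.53) = -3.5 × 10⁻⁴ → UNSTABLE
The 120–131 m interval has Δρ < 0: lighter water underlies denser water.

120–131 m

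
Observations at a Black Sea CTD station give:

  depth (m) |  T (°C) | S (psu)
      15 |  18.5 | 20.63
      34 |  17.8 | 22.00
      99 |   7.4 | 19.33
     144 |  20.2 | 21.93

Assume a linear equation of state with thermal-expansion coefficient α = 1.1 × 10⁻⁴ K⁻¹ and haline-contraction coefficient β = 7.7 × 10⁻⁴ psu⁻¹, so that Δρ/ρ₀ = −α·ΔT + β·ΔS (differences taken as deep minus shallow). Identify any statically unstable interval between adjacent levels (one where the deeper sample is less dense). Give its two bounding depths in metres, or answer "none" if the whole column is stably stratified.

Evaluate Δρ/ρ₀ = −αΔT + βΔS across each adjacent pair:
  15–34 m: −αΔT+βΔS = −(1.1 × 10⁻⁴)(-0.7)+(7.7 × 10⁻⁴)(+1.37) = 1.1 × 10⁻³ → stable
  34–99 m: −αΔT+βΔS = −(1.1 × 10⁻⁴)(-10.4)+(7.7 × 10⁻⁴)(-2.67) = -9.1 × 10⁻⁴ → UNSTABLE
  99–144 m: −αΔT+βΔS = −(1.1 × 10⁻⁴)(+12.8)+(7.7 × 10⁻⁴)(+2.60) = 5.9 × 10⁻⁴ → stable
The 34–99 m interval has Δρ < 0: lighter water underlies denser water.

34–99 m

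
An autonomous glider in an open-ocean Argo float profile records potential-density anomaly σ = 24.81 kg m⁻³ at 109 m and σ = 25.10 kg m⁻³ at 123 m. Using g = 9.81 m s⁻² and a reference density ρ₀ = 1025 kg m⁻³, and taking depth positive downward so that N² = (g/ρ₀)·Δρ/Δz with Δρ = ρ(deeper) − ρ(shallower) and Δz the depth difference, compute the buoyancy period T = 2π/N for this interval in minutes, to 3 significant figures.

7.44 min

Δρ = 1025.10 − 1024.81 = 0.29 kg m⁻³ over Δz = 123 − 109 = 14 m.
N² = (9.81/1025) × (0.29/14) = 1.9825 × 10⁻⁴ s⁻².
N = √(1.9825 × 10⁻⁴) = 0.014080 rad s⁻¹, so T = 2π/N = 446.25 s = 7.4375 min ≈ 7.44 min.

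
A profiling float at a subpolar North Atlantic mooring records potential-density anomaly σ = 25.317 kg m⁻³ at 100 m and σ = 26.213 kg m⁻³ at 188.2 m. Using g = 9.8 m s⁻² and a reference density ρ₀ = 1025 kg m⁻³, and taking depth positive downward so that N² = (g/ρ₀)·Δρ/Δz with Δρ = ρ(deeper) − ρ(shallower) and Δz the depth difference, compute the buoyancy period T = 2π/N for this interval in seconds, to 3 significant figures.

Δρ = 1026.213 − 1025.317 = 0.896 kg m⁻³ over Δz = 188.2 − 100 = 88.2 m.
N² = (9.8/1025) × (0.896/88.2) = 9.7127 × 10⁻⁵ s⁻².
N = √(9.7127 × 10⁻⁵) = 9.8553 × 10⁻³ rad s⁻¹, so T = 2π/N = 637.54 s ≈ 638 s.

638 s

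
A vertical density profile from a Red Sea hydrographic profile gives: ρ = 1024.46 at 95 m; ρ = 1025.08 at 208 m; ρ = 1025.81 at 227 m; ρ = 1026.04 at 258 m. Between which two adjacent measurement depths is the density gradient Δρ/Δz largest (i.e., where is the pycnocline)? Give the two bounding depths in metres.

Compute the density gradient over each adjacent pair:
  95–208 m: Δρ/Δz = 0.62/113 = 5.5 × 10⁻³ kg m⁻⁴
  208–227 m: Δρ/Δz = 0.73/19 = 0.038 kg m⁻⁴
  227–258 m: Δρ/Δz = 0.23/31 = 7.4 × 10⁻³ kg m⁻⁴
The largest gradient is in the 208–227 m interval — the pycnocline.

208–227 m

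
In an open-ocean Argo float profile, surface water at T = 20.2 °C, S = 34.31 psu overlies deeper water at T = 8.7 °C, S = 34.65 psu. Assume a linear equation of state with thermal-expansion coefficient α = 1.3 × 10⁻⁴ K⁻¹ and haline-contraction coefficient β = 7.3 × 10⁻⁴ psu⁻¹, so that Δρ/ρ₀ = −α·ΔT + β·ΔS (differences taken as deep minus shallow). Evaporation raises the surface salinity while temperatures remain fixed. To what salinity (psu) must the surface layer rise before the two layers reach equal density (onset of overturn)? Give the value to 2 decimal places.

36.70 psu

Neutral buoyancy requires −α(T_deep − T_surf) + β(S_deep − S_surf′) = 0.
S_surf′ = S_deep − (α/β)·ΔT = 34.65 − (1.3 × 10⁻⁴/7.3 × 10⁻⁴)·(-11.5) = 36.6979 psu.
Increase required: 36.6979 − 34.31 = 2.3879 psu.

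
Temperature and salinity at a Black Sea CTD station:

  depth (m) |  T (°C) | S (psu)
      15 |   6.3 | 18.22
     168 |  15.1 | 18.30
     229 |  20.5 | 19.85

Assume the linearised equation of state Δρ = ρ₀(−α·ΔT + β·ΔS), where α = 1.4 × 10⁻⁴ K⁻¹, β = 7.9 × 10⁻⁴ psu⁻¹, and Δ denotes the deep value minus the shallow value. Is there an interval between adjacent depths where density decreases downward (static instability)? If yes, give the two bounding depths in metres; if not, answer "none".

15–168 m

Evaluate Δρ/ρ₀ = −αΔT + βΔS across each adjacent pair:
  15–168 m: −αΔT+βΔS = −(1.4 × 10⁻⁴)(+8.8)+(7.9 × 10⁻⁴)(+0.08) = -1.2 × 10⁻³ → UNSTABLE
  168–229 m: −αΔT+βΔS = −(1.4 × 10⁻⁴)(+5.4)+(7.9 × 10⁻⁴)(+1.55) = 4.7 × 10⁻⁴ → stable
The 15–168 m interval has Δρ < 0: lighter water underlies denser water.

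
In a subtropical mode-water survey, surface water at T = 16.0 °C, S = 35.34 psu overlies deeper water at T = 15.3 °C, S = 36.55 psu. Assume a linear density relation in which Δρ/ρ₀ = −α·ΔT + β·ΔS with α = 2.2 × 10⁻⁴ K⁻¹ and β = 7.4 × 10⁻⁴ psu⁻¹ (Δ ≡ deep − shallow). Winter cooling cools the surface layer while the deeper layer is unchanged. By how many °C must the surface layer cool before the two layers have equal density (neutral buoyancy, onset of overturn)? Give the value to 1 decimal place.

Neutral buoyancy requires Δρ = 0, i.e. −α(T_deep − T_surf′) + β(S_deep − S_surf) = 0.
T_surf′ = T_deep − (β/α)·ΔS = 15.3 − (7.4 × 10⁻⁴/2.2 × 10⁻⁴)·(+1.21) = 11.230 °C.
Cooling required: 16.0 − (11.230) = 4.770 °C.

4.8 °C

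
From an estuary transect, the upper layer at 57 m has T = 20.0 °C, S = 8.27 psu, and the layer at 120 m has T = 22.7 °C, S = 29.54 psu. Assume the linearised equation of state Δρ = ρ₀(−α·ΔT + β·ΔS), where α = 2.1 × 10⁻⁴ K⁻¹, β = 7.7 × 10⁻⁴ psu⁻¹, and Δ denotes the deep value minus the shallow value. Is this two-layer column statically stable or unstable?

ΔT = 22.7 − 20.0 = +2.7 K and ΔS = 29.54 − 8.27 = +21.27 psu (deep − shallow).
−αΔT = -5.67 × 10⁻⁴; βΔS = 0.0163779; sum Δρ/ρ₀ = 0.0158109.
Δρ/ρ₀ > 0, so Δρ > 0: deeper water is denser → statically stable.

stable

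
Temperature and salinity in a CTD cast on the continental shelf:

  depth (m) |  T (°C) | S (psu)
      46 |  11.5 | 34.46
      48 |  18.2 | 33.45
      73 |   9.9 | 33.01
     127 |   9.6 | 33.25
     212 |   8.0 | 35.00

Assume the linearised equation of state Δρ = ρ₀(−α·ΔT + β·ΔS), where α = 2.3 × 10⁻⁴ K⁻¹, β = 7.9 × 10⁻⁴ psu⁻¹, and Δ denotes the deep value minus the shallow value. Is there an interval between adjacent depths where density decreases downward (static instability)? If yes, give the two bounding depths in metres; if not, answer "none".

Evaluate Δρ/ρ₀ = −αΔT + βΔS across each adjacent pair:
  46–48 m: −αΔT+βΔS = −(2.3 × 10⁻⁴)(+6.7)+(7.9 × 10⁻⁴)(-1.01) = -2.3 × 10⁻³ → UNSTABLE
  48–73 m: −αΔT+βΔS = −(2.3 × 10⁻⁴)(-8.3)+(7.9 × 10⁻⁴)(-0.44) = 1.6 × 10⁻³ → stable
  73–127 m: −αΔT+βΔS = −(2.3 × 10⁻⁴)(-0.3)+(7.9 × 10⁻⁴)(+0.24) = 2.6 × 10⁻⁴ → stable
  127–212 m: −αΔT+βΔS = −(2.3 × 10⁻⁴)(-1.6)+(7.9 × 10⁻⁴)(+1.75) = 1.8 × 10⁻³ → stable
The 46–48 m interval has Δρ < 0: lighter water underlies denser water.

46–48 m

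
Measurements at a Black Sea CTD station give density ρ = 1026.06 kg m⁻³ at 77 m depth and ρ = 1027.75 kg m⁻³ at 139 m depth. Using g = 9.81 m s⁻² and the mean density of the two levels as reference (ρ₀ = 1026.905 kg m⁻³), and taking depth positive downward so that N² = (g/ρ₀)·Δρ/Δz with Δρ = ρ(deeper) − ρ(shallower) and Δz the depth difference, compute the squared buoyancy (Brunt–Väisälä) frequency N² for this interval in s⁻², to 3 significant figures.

Δρ = 1027.75 − 1026.06 = 1.69 kg m⁻³ over Δz = 139 − 77 = 62 m.
N² = (9.81/1026.905) × (1.69/62) = 2.6040 × 10⁻⁴ s⁻² ≈ 2.60 × 10⁻⁴ s⁻².

2.60 × 10⁻⁴ s⁻²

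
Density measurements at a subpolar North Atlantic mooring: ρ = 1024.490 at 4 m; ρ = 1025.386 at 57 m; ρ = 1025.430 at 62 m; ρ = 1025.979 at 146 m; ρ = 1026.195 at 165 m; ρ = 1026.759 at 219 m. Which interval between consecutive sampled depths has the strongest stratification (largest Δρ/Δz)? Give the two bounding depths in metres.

4–57 m

Compute the density gradient over each adjacent pair:
  4–57 m: Δρ/Δz = 0.896/53 = 0.017 kg m⁻⁴
  57–62 m: Δρ/Δz = 0.044/5 = 8.8 × 10⁻³ kg m⁻⁴
  62–146 m: Δρ/Δz = 0.549/84 = 6.5 × 10⁻³ kg m⁻⁴
  146–165 m: Δρ/Δz = 0.216/19 = 0.011 kg m⁻⁴
  165–219 m: Δρ/Δz = 0.564/54 = 0.010 kg m⁻⁴
The largest gradient is in the 4–57 m interval — the pycnocline.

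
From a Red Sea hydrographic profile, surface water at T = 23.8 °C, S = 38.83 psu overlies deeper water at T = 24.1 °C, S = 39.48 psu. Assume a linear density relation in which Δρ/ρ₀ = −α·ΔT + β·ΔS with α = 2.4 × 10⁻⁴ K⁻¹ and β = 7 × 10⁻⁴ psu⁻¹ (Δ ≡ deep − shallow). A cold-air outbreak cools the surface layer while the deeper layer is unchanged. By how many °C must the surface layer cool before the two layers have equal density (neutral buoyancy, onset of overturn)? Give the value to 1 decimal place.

1.6 °C

Neutral buoyancy requires Δρ = 0, i.e. −α(T_deep − T_surf′) + β(S_deep − S_surf) = 0.
T_surf′ = T_deep − (β/α)·ΔS = 24.1 − (7 × 10⁻⁴/2.4 × 10⁻⁴)·(+0.65) = 22.204 °C.
Cooling required: 23.8 − (22.204) = 1.596 °C.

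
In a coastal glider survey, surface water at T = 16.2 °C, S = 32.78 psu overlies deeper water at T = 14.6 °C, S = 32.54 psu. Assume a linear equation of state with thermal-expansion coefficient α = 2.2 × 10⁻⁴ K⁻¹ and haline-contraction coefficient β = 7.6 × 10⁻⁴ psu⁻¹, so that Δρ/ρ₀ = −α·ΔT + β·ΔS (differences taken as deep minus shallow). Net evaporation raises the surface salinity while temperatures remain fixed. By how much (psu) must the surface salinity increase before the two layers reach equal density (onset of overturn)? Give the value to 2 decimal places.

Neutral buoyancy requires −α(T_deep − T_surf) + β(S_deep − S_surf′) = 0.
S_surf′ = S_deep − (α/β)·ΔT = 32.54 − (2.2 × 10⁻⁴/7.6 × 10⁻⁴)·(-1.6) = 33.0032 psu.
Increase required: 33.0032 − 32.78 = 0.2232 psu.

0.22 psu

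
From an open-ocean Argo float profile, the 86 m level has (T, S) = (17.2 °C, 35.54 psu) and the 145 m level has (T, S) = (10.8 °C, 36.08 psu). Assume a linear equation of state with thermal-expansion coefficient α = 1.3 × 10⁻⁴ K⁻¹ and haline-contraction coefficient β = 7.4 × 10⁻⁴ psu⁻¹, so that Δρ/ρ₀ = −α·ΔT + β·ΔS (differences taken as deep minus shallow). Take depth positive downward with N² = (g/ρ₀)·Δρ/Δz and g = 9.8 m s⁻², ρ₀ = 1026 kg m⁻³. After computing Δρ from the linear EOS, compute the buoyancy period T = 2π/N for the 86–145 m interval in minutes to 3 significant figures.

ΔT = -6.4 K, ΔS = +0.54 psu (deep − shallow).
Δρ/ρ₀ = −αΔT + βΔS = 8.32 × 10⁻⁴ + 3.996 × 10⁻⁴ = 1.2316 × 10⁻³, so Δρ ≈ 1.264 kg m⁻³.
N² = (g/ρ₀)·Δρ/Δz = g·(Δρ/ρ₀)/Δz = 9.8 × 1.2316 × 10⁻³ / 59 = 2.0457 × 10⁻⁴ s⁻².
N = √(2.0457 × 10⁻⁴) = 0.014303 rad s⁻¹ → T = 2π/N = 439.29 s = 7.3215 min ≈ 7.32 min.

7.32 min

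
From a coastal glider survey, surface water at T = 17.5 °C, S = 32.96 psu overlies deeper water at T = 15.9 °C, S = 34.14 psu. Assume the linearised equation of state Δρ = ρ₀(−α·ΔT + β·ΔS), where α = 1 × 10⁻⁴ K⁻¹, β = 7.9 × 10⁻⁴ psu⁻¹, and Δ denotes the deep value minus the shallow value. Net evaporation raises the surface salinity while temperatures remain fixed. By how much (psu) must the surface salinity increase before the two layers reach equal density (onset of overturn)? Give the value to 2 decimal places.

1.38 psu

Neutral buoyancy requires −α(T_deep − T_surf) + β(S_deep − S_surf′) = 0.
S_surf′ = S_deep − (α/β)·ΔT = 34.14 − (1 × 10⁻⁴/7.9 × 10⁻⁴)·(-1.6) = 34.3425 psu.
Increase required: 34.3425 − 32.96 = 1.3825 psu.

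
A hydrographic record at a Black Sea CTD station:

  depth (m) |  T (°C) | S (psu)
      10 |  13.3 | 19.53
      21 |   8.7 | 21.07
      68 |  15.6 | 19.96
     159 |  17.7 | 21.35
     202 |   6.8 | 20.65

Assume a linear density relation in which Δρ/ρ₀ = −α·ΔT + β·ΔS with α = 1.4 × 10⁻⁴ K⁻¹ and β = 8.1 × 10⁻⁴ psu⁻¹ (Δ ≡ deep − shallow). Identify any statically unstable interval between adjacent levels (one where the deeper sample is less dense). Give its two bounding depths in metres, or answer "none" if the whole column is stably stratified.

21–68 m

Evaluate Δρ/ρ₀ = −αΔT + βΔS across each adjacent pair:
  10–21 m: −αΔT+βΔS = −(1.4 × 10⁻⁴)(-4.6)+(8.1 × 10⁻⁴)(+1.54) = 1.9 × 10⁻³ → stable
  21–68 m: −αΔT+βΔS = −(1.4 × 10⁻⁴)(+6.9)+(8.1 × 10⁻⁴)(-1.11) = -1.9 × 10⁻³ → UNSTABLE
  68–159 m: −αΔT+βΔS = −(1.4 × 10⁻⁴)(+2.1)+(8.1 × 10⁻⁴)(+1.39) = 8.3 × 10⁻⁴ → stable
  159–202 m: −αΔT+βΔS = −(1.4 × 10⁻⁴)(-10.9)+(8.1 × 10⁻⁴)(-0.70) = 9.6 × 10⁻⁴ → stable
The 21–68 m interval has Δρ < 0: lighter water underlies denser water.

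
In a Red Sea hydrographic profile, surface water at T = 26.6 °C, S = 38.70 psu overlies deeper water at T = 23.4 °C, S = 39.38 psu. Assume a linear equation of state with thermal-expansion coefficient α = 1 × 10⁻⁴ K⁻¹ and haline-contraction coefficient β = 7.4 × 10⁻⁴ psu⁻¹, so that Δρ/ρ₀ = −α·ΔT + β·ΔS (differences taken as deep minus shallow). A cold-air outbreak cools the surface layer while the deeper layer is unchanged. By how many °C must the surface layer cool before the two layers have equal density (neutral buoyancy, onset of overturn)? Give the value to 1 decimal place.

8.2 °C

Neutral buoyancy requires Δρ = 0, i.e. −α(T_deep − T_surf′) + β(S_deep − S_surf) = 0.
T_surf′ = T_deep − (β/α)·ΔS = 23.4 − (7.4 × 10⁻⁴/1 × 10⁻⁴)·(+0.68) = 18.368 °C.
Cooling required: 26.6 − (18.368) = 8.232 °C.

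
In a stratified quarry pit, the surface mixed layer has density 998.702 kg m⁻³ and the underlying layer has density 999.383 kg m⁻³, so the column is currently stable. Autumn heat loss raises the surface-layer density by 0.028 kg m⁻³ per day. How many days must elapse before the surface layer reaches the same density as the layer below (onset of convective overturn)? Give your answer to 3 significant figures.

Density deficit of the surface layer: 999.383 − 998.702 = 0.681 kg m⁻³.
Required change = 0.681 / 0.028 = 24.3 days.

24.3 days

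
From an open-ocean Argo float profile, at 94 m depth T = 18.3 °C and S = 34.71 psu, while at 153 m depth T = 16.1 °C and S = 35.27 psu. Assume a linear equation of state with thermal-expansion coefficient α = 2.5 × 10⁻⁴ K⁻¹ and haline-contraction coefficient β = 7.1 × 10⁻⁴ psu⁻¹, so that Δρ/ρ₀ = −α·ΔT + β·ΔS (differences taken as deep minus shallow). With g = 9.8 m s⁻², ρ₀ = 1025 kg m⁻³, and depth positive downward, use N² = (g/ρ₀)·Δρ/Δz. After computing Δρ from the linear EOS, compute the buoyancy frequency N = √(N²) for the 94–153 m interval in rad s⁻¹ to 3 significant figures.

ΔT = -2.2 K, ΔS = +0.56 psu (deep − shallow).
Δρ/ρ₀ = −αΔT + βΔS = 5.50 × 10⁻⁴ + 3.976 × 10⁻⁴ = 9.476 × 10⁻⁴, so Δρ ≈ 0.9713 kg m⁻³.
N² = (g/ρ₀)·Δρ/Δz = g·(Δρ/ρ₀)/Δz = 9.8 × 9.476 × 10⁻⁴ / 59 = 1.5740 × 10⁻⁴ s⁻².
N = √(1.5740 × 10⁻⁴) = 0.012546 rad s⁻¹ ≈ 0.0125 rad s⁻¹.

0.0125 rad s⁻¹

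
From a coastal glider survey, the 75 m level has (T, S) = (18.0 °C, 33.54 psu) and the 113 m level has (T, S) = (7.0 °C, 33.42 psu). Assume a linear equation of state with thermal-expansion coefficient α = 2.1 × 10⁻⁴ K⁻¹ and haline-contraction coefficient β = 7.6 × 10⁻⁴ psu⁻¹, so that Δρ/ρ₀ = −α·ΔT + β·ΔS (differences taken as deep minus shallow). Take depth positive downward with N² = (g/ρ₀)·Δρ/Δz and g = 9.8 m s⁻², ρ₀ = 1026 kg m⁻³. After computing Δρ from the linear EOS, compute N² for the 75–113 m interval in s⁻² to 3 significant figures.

5.72 × 10⁻⁴ s⁻²

ΔT = -11.0 K, ΔS = -0.12 psu (deep − shallow).
Δρ/ρ₀ = −αΔT + βΔS = 2.31 × 10⁻³ − 9.12 × 10⁻⁵ = 2.2188 × 10⁻³, so Δρ ≈ 2.276 kg m⁻³.
N² = (g/ρ₀)·Δρ/Δz = g·(Δρ/ρ₀)/Δz = 9.8 × 2.2188 × 10⁻³ / 38 = 5.7222 × 10⁻⁴ s⁻² ≈ 5.72 × 10⁻⁴ s⁻².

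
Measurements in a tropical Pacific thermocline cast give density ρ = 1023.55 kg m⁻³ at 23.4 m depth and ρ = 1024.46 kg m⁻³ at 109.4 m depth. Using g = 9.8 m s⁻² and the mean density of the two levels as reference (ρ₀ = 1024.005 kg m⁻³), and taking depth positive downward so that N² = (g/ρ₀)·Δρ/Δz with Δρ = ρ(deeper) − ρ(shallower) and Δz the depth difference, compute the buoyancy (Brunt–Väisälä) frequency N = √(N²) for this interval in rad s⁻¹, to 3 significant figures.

0.0101 rad s⁻¹

Δρ = 1024.46 − 1023.55 = 0.91 kg m⁻³ over Δz = 109.4 − 23.4 = 86 m.
N² = (9.8/1024.005) × (0.91/86) = 1.0127 × 10⁻⁴ s⁻².
N = √(1.0127 × 10⁻⁴) = 0.010063 rad s⁻¹ ≈ 0.0101 rad s⁻¹.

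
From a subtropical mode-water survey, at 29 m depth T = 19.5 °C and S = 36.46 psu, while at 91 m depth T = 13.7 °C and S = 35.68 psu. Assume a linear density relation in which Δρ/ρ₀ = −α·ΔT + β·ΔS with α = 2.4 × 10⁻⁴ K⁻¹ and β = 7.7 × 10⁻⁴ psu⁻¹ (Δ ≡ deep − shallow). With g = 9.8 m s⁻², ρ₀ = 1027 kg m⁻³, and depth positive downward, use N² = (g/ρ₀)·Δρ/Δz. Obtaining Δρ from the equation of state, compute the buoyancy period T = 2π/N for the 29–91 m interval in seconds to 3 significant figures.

562 s

ΔT = -5.8 K, ΔS = -0.78 psu (deep − shallow).
Δρ/ρ₀ = −αΔT + βΔS = 1.392 × 10⁻³ − 6.006 × 10⁻⁴ = 7.914 × 10⁻⁴, so Δρ ≈ 0.8128 kg m⁻³.
N² = (g/ρ₀)·Δρ/Δz = g·(Δρ/ρ₀)/Δz = 9.8 × 7.914 × 10⁻⁴ / 62 = 1.2509 × 10⁻⁴ s⁻².
N = √(1.2509 × 10⁻⁴) = 0.011184 rad s⁻¹ → T = 2π/N = 561.80 s ≈ 562 s.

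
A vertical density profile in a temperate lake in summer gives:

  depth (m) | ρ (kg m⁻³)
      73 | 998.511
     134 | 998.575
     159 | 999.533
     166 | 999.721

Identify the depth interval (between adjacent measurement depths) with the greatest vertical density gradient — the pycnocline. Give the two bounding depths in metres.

134–159 m

Compute the density gradient over each adjacent pair:
  73–134 m: Δρ/Δz = 0.064/61 = 1.0 × 10⁻³ kg m⁻⁴
  134–159 m: Δρ/Δz = 0.958/25 = 0.038 kg m⁻⁴
  159–166 m: Δρ/Δz = 0.188/7 = 0.027 kg m⁻⁴
The largest gradient is in the 134–159 m interval — the pycnocline.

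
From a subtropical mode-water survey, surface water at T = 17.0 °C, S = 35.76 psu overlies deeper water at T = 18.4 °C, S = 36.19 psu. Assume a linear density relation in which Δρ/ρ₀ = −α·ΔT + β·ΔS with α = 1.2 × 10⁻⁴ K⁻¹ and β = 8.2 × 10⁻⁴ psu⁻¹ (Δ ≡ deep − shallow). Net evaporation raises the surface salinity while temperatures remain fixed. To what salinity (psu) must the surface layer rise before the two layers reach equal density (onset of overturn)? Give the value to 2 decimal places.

Neutral buoyancy requires −α(T_deep − T_surf) + β(S_deep − S_surf′) = 0.
S_surf′ = S_deep − (α/β)·ΔT = 36.19 − (1.2 × 10⁻⁴/8.2 × 10⁻⁴)·(+1.4) = 35.9851 psu.
Increase required: 35.9851 − 35.76 = 0.2251 psu.

35.99 psu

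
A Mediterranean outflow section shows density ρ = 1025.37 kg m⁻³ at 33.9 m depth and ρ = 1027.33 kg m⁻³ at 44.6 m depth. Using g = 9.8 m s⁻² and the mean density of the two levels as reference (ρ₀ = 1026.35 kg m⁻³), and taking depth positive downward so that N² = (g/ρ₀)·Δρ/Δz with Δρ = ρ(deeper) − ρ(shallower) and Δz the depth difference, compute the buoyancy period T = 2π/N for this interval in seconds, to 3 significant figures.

150 s

Δρ = 1027.33 − 1025.37 = 1.96 kg m⁻³ over Δz = 44.6 − 33.9 = 10.7 m.
N² = (9.8/1026.35) × (1.96/10.7) = 1.7491 × 10⁻³ s⁻².
N = √(1.7491 × 10⁻³) = 0.041822 rad s⁻¹, so T = 2π/N = 150.24 s ≈ 150 s.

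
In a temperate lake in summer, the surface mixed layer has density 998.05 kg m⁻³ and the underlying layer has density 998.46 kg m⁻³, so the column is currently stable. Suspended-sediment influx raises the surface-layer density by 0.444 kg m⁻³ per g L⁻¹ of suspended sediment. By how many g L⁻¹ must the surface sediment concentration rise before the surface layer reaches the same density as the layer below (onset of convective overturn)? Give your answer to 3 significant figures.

0.923 g L⁻¹

Density deficit of the surface layer: 998.46 − 998.05 = 0.41 kg m⁻³.
Required change = 0.41 / 0.444 = 0.923 g L⁻¹.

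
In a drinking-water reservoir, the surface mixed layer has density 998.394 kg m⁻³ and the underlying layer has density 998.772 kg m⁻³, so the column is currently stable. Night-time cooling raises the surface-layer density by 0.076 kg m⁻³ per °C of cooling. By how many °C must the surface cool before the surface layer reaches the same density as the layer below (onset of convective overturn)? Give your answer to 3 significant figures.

Density deficit of the surface layer: 998.772 − 998.394 = 0.378 kg m⁻³.
Required change = 0.378 / 0.076 = 4.97 °C.

4.97 °C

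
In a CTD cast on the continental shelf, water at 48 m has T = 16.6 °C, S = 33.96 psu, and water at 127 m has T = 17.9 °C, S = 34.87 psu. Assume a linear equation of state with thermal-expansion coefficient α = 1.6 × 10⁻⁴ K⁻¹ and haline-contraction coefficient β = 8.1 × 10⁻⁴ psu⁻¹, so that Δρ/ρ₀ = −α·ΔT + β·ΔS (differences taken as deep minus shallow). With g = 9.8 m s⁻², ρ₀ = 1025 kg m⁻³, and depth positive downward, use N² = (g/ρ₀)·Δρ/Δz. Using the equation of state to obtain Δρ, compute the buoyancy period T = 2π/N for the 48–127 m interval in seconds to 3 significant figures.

ΔT = +1.3 K, ΔS = +0.91 psu (deep − shallow).
Δρ/ρ₀ = −αΔT + βΔS = -2.08 × 10⁻⁴ + 7.371 × 10⁻⁴ = 5.291 × 10⁻⁴, so Δρ ≈ 0.5423 kg m⁻³.
N² = (g/ρ₀)·Δρ/Δz = g·(Δρ/ρ₀)/Δz = 9.8 × 5.291 × 10⁻⁴ / 79 = 6.5635 × 10⁻⁵ s⁻².
N = √(6.5635 × 10⁻⁵) = 8.1015 × 10⁻³ rad s⁻¹ → T = 2π/N = 775.56 s ≈ 776 s.

776 s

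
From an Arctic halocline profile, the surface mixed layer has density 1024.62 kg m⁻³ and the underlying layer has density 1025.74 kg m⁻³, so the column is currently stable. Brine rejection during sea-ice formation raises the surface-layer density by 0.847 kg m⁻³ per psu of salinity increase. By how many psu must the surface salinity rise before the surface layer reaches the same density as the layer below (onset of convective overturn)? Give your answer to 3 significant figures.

1.32 psu

Density deficit of the surface layer: 1025.74 − 1024.62 = 1.12 kg m⁻³.
Required change = 1.12 / 0.847 = 1.32 psu.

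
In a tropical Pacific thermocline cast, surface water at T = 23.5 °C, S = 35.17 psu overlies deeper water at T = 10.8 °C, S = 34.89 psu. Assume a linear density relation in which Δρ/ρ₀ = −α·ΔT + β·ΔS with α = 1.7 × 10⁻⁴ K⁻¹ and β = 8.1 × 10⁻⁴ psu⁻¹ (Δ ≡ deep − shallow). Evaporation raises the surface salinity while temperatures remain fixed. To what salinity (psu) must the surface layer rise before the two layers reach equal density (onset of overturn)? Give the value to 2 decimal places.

37.56 psu

Neutral buoyancy requires −α(T_deep − T_surf) + β(S_deep − S_surf′) = 0.
S_surf′ = S_deep − (α/β)·ΔT = 34.89 − (1.7 × 10⁻⁴/8.1 × 10⁻⁴)·(-12.7) = 37.5554 psu.
Increase required: 37.5554 − 35.17 = 2.3854 psu.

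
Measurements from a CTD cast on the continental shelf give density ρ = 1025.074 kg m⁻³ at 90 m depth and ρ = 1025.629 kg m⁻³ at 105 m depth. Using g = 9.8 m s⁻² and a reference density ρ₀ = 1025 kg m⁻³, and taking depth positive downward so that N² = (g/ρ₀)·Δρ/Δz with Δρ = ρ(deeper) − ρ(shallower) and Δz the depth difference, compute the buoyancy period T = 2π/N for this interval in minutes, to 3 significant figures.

5.57 min

Δρ = 1025.629 − 1025.074 = 0.555 kg m⁻³ over Δz = 105 − 90 = 15 m.
N² = (9.8/1025) × (0.555/15) = 3.5376 × 10⁻⁴ s⁻².
N = √(3.5376 × 10⁻⁴) = 0.018809 rad s⁻¹, so T = 2π/N = 334.05 s = 5.5675 min ≈ 5.57 min.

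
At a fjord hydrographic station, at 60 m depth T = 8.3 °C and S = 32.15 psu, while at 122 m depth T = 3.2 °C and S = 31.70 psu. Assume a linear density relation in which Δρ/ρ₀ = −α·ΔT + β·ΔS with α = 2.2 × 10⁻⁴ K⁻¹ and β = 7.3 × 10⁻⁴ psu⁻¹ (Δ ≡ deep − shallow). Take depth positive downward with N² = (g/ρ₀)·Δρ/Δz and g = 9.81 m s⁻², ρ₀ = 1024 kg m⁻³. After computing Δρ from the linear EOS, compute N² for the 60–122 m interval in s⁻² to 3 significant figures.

1.26 × 10⁻⁴ s⁻²

ΔT = -5.1 K, ΔS = -0.45 psu (deep − shallow).
Δρ/ρ₀ = −αΔT + βΔS = 1.122 × 10⁻³ − 3.285 × 10⁻⁴ = 7.935 × 10⁻⁴, so Δρ ≈ 0.8125 kg m⁻³.
N² = (g/ρ₀)·Δρ/Δz = g·(Δρ/ρ₀)/Δz = 9.81 × 7.935 × 10⁻⁴ / 62 = 1.2555 × 10⁻⁴ s⁻² ≈ 1.26 × 10⁻⁴ s⁻².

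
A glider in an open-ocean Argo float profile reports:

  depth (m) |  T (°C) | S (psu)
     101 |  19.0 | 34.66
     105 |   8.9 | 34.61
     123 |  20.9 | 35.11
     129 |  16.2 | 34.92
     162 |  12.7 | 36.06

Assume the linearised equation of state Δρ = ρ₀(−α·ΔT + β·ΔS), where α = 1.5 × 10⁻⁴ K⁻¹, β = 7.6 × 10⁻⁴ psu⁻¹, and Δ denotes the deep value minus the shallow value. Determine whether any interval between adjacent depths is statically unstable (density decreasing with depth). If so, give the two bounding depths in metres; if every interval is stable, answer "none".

105–123 m

Evaluate Δρ/ρ₀ = −αΔT + βΔS across each adjacent pair:
  101–105 m: −αΔT+βΔS = −(1.5 × 10⁻⁴)(-10.1)+(7.6 × 10⁻⁴)(-0.05) = 1.5 × 10⁻³ → stable
  105–123 m: −αΔT+βΔS = −(1.5 × 10⁻⁴)(+12.0)+(7.6 × 10⁻⁴)(+0.50) = -1.4 × 10⁻³ → UNSTABLE
  123–129 m: −αΔT+βΔS = −(1.5 × 10⁻⁴)(-4.7)+(7.6 × 10⁻⁴)(-0.19) = 5.6 × 10⁻⁴ → stable
  129–162 m: −αΔT+βΔS = −(1.5 × 10⁻⁴)(-3.5)+(7.6 × 10⁻⁴)(+1.14) = 1.4 × 10⁻³ → stable
The 105–123 m interval has Δρ < 0: lighter water underlies denser water.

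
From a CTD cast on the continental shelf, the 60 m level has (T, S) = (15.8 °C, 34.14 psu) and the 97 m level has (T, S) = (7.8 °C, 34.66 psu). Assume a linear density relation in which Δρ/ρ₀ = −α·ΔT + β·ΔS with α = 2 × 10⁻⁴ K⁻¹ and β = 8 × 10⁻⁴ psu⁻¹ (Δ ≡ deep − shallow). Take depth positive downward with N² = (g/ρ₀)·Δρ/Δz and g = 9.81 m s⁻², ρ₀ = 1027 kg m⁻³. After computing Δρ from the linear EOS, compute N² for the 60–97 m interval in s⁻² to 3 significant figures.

ΔT = -8.0 K, ΔS = +0.52 psu (deep − shallow).
Δρ/ρ₀ = −αΔT + βΔS = 1.60 × 10⁻³ + 4.16 × 10⁻⁴ = 2.016 × 10⁻³, so Δρ ≈ 2.070 kg m⁻³.
N² = (g/ρ₀)·Δρ/Δz = g·(Δρ/ρ₀)/Δz = 9.81 × 2.016 × 10⁻³ / 37 = 5.3451 × 10⁻⁴ s⁻² ≈ 5.35 × 10⁻⁴ s⁻².

5.35 × 10⁻⁴ s⁻²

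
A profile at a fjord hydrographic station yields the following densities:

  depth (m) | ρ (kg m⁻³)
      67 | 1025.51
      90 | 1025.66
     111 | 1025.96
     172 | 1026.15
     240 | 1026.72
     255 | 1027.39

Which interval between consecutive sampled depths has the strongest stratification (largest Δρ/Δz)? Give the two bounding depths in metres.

Compute the density gradient over each adjacent pair:
  67–90 m: Δρ/Δz = 0.15/23 = 6.5 × 10⁻³ kg m⁻⁴
  90–111 m: Δρ/Δz = 0.30/21 = 0.014 kg m⁻⁴
  111–172 m: Δρ/Δz = 0.19/61 = 3.1 × 10⁻³ kg m⁻⁴
  172–240 m: Δρ/Δz = 0.57/68 = 8.4 × 10⁻³ kg m⁻⁴
  240–255 m: Δρ/Δz = 0.67/15 = 0.045 kg m⁻⁴
The largest gradient is in the 240–255 m interval — the pycnocline.

240–255 m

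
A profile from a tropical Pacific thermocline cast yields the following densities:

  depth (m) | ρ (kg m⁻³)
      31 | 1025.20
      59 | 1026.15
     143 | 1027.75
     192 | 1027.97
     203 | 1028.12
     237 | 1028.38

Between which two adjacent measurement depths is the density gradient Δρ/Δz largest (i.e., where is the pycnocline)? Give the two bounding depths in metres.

Compute the density gradient over each adjacent pair:
  31–59 m: Δρ/Δz = 0.95/28 = 0.034 kg m⁻⁴
  59–143 m: Δρ/Δz = 1.60/84 = 0.019 kg m⁻⁴
  143–192 m: Δρ/Δz = 0.22/49 = 4.5 × 10⁻³ kg m⁻⁴
  192–203 m: Δρ/Δz = 0.15/11 = 0.014 kg m⁻⁴
  203–237 m: Δρ/Δz = 0.26/34 = 7.6 × 10⁻³ kg m⁻⁴
The largest gradient is in the 31–59 m interval — the pycnocline.

31–59 m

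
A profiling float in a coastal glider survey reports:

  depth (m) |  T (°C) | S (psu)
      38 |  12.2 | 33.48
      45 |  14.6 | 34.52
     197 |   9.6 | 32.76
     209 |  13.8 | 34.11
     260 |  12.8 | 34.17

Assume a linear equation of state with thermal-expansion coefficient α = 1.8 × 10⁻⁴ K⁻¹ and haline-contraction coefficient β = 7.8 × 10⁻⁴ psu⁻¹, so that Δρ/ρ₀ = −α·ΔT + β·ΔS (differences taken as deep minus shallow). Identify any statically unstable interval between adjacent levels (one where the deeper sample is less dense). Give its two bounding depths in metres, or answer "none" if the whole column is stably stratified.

45–197 m

Evaluate Δρ/ρ₀ = −αΔT + βΔS across each adjacent pair:
  38–45 m: −αΔT+βΔS = −(1.8 × 10⁻⁴)(+2.4)+(7.8 × 10⁻⁴)(+1.04) = 3.8 × 10⁻⁴ → stable
  45–197 m: −αΔT+βΔS = −(1.8 × 10⁻⁴)(-5.0)+(7.8 × 10⁻⁴)(-1.76) = -4.7 × 10⁻⁴ → UNSTABLE
  197–209 m: −αΔT+βΔS = −(1.8 × 10⁻⁴)(+4.2)+(7.8 × 10⁻⁴)(+1.35) = 3.0 × 10⁻⁴ → stable
  209–260 m: −αΔT+βΔS = −(1.8 × 10⁻⁴)(-1.0)+(7.8 × 10⁻⁴)(+0.06) = 2.3 × 10⁻⁴ → stable
The 45–197 m interval has Δρ < 0: lighter water underlies denser water.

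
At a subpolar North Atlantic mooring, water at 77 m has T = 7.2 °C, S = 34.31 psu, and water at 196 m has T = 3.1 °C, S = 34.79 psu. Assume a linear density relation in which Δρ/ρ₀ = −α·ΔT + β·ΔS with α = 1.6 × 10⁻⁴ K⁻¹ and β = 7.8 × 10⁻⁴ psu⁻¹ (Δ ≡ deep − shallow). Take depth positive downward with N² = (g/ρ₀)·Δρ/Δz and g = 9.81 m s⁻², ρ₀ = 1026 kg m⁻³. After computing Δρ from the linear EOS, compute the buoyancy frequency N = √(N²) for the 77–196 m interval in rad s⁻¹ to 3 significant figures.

9.22 × 10⁻³ rad s⁻¹

ΔT = -4.1 K, ΔS = +0.48 psu (deep − shallow).
Δρ/ρ₀ = −αΔT + βΔS = 6.56 × 10⁻⁴ + 3.744 × 10⁻⁴ = 1.0304 × 10⁻³, so Δρ ≈ 1.057 kg m⁻³.
N² = (g/ρ₀)·Δρ/Δz = g·(Δρ/ρ₀)/Δz = 9.81 × 1.0304 × 10⁻³ / 119 = 8.4943 × 10⁻⁵ s⁻².
N = √(8.4943 × 10⁻⁵) = 9.2165 × 10⁻³ rad s⁻¹ ≈ 9.22 × 10⁻³ rad s⁻¹.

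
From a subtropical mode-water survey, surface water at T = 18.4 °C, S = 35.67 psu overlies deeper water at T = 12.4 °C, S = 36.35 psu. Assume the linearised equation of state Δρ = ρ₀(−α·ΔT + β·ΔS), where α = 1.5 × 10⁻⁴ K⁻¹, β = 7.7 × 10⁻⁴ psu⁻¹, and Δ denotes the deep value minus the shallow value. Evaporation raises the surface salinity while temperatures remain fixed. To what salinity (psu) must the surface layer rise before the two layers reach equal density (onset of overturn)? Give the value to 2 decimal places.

37.52 psu

Neutral buoyancy requires −α(T_deep − T_surf) + β(S_deep − S_surf′) = 0.
S_surf′ = S_deep − (α/β)·ΔT = 36.35 − (1.5 × 10⁻⁴/7.7 × 10⁻⁴)·(-6.0) = 37.5188 psu.
Increase required: 37.5188 − 35.67 = 1.8488 psu.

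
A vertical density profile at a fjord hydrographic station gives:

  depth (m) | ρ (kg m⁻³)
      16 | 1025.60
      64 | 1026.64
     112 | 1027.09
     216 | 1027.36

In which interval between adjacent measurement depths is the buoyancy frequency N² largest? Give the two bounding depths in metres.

16–64 m

Compute the density gradient over each adjacent pair:
  16–64 m: Δρ/Δz = 1.04/48 = 0.022 kg m⁻⁴
  64–112 m: Δρ/Δz = 0.45/48 = 9.4 × 10⁻³ kg m⁻⁴
  112–216 m: Δρ/Δz = 0.27/104 = 2.6 × 10⁻³ kg m⁻⁴
The largest gradient is in the 16–64 m interval — the pycnocline.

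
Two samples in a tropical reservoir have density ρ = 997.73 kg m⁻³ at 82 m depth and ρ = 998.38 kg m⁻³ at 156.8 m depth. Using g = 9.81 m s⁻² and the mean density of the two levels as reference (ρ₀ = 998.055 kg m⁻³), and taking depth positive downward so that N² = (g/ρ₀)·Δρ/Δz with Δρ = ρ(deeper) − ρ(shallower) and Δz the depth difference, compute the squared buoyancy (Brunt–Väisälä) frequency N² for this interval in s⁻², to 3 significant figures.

8.54 × 10⁻⁵ s⁻²

Δρ = 998.38 − 997.73 = 0.65 kg m⁻³ over Δz = 156.8 − 82 = 74.8 m.
N² = (9.81/998.055) × (0.65/74.8) = 8.5413 × 10⁻⁵ s⁻² ≈ 8.54 × 10⁻⁵ s⁻².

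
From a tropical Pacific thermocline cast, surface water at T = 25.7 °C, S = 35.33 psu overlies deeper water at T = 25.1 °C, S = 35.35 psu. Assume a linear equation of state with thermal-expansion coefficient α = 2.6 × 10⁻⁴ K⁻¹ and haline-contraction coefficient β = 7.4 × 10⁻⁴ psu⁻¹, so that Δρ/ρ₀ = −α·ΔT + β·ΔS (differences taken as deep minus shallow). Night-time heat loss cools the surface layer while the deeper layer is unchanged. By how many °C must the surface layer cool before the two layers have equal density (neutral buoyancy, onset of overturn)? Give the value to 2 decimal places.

Neutral buoyancy requires Δρ = 0, i.e. −α(T_deep − T_surf′) + β(S_deep − S_surf) = 0.
T_surf′ = T_deep − (β/α)·ΔS = 25.1 − (7.4 × 10⁻⁴/2.6 × 10⁻⁴)·(+0.02) = 25.0431 °C.
Cooling required: 25.7 − (25.0431) = 0.6569 °C.

0.66 °C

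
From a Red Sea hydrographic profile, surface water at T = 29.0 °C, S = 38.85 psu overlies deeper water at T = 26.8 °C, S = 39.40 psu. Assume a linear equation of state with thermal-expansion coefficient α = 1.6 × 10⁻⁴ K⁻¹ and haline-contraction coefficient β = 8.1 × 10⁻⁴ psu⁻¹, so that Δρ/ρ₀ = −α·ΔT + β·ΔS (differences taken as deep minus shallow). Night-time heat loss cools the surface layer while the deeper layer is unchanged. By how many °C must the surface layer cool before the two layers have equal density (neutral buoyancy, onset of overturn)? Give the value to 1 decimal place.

5.0 °C

Neutral buoyancy requires Δρ = 0, i.e. −α(T_deep − T_surf′) + β(S_deep − S_surf) = 0.
T_surf′ = T_deep − (β/α)·ΔS = 26.8 − (8.1 × 10⁻⁴/1.6 × 10⁻⁴)·(+0.55) = 24.016 °C.
Cooling required: 29.0 − (24.016) = 4.984 °C.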